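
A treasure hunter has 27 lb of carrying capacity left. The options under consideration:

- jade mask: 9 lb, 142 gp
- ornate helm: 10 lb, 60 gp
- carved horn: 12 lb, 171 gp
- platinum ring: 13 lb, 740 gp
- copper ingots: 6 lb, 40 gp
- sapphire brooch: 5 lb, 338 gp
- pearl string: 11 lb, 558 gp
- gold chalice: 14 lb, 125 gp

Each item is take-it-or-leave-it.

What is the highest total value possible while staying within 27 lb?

1298

By value per lb: sapphire brooch 67.60, platinum ring 56.92, pearl string 50.73, jade mask 15.78 lead.
Greedy by ratio would take jade mask + platinum ring + sapphire brooch: 27 lb used, total 1220.
The 14 lb tied up in jade mask and sapphire brooch is better spent on pearl string — total rises to 1298 (24 lb).
The spare 3 lb is too small for any remaining item, and no exchange beats 1298.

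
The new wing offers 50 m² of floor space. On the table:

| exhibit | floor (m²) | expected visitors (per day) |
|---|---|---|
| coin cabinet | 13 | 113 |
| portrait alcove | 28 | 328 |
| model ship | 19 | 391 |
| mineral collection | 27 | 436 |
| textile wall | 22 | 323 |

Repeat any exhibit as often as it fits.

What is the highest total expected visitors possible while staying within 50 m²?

827

Taking the top-ratio exhibits first gives 2×model ship for 782 (38 m²).
Replace model ship with mineral collection: the trade gains 45 net, giving 827 at 46 m².
Every other selection either busts 50 m² or fails to beat 827.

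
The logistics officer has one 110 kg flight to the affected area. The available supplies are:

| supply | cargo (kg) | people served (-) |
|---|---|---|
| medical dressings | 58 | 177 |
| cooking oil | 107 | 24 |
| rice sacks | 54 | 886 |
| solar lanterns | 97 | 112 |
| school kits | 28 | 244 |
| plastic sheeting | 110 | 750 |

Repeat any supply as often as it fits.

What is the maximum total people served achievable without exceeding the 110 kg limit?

1772

2×rice sacks uses 108 of the 110 kg and totals 1772.
Nothing else within 110 kg beats 1772.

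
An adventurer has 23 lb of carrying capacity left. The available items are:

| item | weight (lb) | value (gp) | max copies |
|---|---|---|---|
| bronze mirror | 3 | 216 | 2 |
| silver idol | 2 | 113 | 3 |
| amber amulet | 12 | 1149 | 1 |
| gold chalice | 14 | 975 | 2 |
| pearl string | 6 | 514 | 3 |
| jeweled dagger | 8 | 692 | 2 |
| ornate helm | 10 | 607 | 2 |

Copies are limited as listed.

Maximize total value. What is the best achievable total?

Bronze mirror + amber amulet + jeweled dagger uses 23 of the 23 lb and totals 2057.

2057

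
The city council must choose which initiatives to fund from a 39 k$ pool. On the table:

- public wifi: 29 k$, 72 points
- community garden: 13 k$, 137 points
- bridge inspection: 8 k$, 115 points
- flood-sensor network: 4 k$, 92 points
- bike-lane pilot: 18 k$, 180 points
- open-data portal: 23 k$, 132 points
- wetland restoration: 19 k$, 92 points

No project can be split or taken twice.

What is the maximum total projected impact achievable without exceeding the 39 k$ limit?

432

By projected impact per k$: flood-sensor network 23.00, bridge inspection 14.38, community garden 10.54, bike-lane pilot 10.00 lead.
Filling by ratio: community garden + bridge inspection + flood-sensor network for 344, with 14 k$ left unused.
The 4 k$ tied up in flood-sensor network is better spent on bike-lane pilot — total rises to 432 (39 k$).
The closest alternative, community garden + flood-sensor network + bike-lane pilot, reaches only 409.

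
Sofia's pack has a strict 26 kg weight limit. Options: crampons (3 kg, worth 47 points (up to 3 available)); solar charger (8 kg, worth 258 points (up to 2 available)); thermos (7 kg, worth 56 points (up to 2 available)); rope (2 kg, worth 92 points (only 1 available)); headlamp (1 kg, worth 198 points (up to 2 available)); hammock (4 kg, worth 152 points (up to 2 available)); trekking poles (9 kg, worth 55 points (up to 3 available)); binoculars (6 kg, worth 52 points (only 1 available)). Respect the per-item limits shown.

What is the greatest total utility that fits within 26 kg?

1216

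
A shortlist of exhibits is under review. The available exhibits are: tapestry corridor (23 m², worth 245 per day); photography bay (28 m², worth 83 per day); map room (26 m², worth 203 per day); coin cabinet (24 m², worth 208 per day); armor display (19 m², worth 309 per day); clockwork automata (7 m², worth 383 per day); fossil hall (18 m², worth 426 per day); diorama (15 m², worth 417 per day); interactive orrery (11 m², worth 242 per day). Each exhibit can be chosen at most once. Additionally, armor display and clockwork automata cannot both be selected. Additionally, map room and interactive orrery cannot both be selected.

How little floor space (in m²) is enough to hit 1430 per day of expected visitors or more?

51

Look for the lowest-floor combination reaching 1430.
clockwork automata + fossil hall + diorama + interactive orrery: 1468 expected visitors at 51 m².
No combination under 51 m² hits 1430.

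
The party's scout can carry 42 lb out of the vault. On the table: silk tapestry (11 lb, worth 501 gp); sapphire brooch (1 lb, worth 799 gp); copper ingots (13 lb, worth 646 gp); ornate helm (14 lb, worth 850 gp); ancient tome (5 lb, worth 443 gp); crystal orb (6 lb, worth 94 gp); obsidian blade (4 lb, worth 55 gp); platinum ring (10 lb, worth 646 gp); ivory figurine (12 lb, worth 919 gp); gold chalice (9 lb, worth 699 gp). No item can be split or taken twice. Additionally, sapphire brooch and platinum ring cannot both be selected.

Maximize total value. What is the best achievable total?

Best packing: sapphire brooch + ornate helm + ancient tome + ivory figurine + gold chalice — 41 lb, 3710 total.

3710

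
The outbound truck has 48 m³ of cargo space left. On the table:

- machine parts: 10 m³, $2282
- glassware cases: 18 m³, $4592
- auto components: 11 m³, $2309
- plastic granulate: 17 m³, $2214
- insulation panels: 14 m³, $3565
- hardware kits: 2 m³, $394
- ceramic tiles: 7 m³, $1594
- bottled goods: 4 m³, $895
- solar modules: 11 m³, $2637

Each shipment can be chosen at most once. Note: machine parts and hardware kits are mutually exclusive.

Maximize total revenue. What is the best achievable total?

The ratio ordering already packs tightly: glassware cases + insulation panels + bottled goods + solar modules, 47 m³, 11689.
The closest alternative, glassware cases + auto components + insulation panels + bottled goods, reaches only 11361.

11689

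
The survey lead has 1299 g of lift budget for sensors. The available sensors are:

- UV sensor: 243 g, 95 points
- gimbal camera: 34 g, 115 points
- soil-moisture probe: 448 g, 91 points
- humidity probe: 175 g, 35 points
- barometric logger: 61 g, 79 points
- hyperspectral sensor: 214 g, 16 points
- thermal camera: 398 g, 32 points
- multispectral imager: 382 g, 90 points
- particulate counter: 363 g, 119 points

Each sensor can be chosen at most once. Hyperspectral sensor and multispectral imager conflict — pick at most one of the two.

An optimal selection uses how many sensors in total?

The maximum data value within 1299 g is 533.
For example UV sensor + gimbal camera + humidity probe + barometric logger + multispectral imager + particulate counter achieves it, using 1258 g.
All optima have 6 sensors.

6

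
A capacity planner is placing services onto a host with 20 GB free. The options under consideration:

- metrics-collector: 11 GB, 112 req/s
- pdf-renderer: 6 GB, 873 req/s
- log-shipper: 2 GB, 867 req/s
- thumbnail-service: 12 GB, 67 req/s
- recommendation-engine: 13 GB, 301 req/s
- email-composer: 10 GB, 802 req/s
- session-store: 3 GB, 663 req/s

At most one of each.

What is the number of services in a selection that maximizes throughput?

3

Best achievable throughput is 2542.
pdf-renderer + log-shipper + email-composer hits 2542 at 18 GB.
Every optimal selection uses 3 services.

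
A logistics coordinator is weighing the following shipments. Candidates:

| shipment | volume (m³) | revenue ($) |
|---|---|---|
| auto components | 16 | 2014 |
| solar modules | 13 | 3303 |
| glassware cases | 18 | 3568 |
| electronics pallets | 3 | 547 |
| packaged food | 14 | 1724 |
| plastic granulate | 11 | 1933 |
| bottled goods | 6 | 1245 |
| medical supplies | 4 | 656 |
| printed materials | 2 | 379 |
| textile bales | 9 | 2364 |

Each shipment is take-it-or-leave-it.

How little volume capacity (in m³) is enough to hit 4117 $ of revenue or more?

Minimise m³ subject to total revenue ≥ 4117.
solar modules + electronics pallets + printed materials: 4229 revenue at 18 m³.
Below 18 m³ the best achievable stays under 4117.

18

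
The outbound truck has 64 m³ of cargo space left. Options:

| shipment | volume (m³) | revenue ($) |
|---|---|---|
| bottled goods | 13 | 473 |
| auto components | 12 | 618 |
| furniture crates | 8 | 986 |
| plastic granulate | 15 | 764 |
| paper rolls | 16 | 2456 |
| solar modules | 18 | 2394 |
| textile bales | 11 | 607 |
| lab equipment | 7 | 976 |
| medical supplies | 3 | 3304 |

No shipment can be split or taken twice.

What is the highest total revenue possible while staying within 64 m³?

10734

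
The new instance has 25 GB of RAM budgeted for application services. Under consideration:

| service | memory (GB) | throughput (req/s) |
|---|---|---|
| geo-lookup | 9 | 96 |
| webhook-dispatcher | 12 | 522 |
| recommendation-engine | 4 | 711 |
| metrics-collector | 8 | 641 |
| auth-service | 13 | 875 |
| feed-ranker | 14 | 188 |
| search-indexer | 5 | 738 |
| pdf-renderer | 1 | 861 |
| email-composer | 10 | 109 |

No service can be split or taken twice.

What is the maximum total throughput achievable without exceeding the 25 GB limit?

Taking the top-ratio services first gives recommendation-engine + metrics-collector + search-indexer + pdf-renderer for 2951 (18 GB).
The 8 GB tied up in metrics-collector is better spent on auth-service — total rises to 3185 (23 GB).
The spare 2 GB is too small for any remaining service, and no exchange beats 3185.

3185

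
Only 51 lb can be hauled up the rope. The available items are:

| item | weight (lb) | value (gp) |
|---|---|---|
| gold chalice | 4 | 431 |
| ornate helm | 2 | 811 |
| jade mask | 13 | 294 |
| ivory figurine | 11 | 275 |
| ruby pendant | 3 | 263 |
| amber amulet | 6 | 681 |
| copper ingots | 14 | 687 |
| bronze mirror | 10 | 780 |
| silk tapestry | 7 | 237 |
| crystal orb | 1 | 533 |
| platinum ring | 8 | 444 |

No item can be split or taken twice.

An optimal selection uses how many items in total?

Best achievable value is 4630.
gold chalice + ornate helm + ruby pendant + amber amulet + copper ingots + bronze mirror + crystal orb + platinum ring hits 4630 at 48 lb.
All optima have 8 items.

8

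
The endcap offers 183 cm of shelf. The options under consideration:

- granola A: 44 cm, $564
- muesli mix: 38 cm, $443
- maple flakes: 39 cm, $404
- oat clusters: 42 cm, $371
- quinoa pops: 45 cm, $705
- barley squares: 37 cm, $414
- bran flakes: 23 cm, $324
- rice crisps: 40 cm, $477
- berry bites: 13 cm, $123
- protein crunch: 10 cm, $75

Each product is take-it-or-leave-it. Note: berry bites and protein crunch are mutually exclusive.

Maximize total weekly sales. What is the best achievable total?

Taking muesli mix + quinoa pops + barley squares + bran flakes + rice crisps: 183 cm used, 2363 in weekly sales.
The closest alternative, granola A + muesli mix + quinoa pops + rice crisps + berry bites, reaches only 2312.

2363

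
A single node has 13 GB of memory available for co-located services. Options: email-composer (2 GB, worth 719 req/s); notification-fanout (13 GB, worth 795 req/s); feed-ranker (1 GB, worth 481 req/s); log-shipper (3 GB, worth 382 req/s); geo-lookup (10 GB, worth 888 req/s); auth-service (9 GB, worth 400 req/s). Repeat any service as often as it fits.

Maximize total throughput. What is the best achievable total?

Best packing: 13×feed-ranker — 13 GB, 6253 total.

6253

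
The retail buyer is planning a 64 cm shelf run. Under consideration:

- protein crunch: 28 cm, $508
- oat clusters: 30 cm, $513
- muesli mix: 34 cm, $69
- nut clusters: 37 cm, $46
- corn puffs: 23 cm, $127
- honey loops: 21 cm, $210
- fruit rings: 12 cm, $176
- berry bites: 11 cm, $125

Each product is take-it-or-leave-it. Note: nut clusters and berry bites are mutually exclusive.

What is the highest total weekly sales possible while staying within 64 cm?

1021

Taking protein crunch + oat clusters: 58 cm used, 1021 in weekly sales.
Nothing else feasible within 64 cm beats 1021.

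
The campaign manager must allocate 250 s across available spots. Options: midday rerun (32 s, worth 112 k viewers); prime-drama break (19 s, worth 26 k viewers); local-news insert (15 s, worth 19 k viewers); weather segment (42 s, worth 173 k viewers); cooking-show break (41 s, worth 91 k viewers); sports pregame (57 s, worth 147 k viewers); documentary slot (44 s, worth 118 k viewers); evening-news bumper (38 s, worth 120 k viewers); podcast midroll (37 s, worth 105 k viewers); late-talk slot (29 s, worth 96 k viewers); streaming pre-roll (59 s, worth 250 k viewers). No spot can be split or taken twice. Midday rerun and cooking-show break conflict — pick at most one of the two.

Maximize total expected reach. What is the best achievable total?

869

By expected reach per s: streaming pre-roll 4.24, weather segment 4.12, midday rerun 3.50, late-talk slot 3.31 lead.
Taking the top-ratio spots first gives midday rerun + weather segment + evening-news bumper + podcast midroll + late-talk slot + streaming pre-roll for 856 (237 s).
The 37 s tied up in podcast midroll is better spent on documentary slot — total rises to 869 (244 s).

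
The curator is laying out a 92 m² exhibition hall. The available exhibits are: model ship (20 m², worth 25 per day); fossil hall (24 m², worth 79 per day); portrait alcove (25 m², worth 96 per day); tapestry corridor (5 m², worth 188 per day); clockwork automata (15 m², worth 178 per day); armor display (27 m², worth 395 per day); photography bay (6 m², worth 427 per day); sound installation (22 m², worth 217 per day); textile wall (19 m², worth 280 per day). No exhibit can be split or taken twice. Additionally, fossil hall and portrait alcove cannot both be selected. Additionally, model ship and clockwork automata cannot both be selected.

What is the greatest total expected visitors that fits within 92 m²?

Best packing: tapestry corridor + armor display + photography bay + sound installation + textile wall — 79 m², 1507 total.

1507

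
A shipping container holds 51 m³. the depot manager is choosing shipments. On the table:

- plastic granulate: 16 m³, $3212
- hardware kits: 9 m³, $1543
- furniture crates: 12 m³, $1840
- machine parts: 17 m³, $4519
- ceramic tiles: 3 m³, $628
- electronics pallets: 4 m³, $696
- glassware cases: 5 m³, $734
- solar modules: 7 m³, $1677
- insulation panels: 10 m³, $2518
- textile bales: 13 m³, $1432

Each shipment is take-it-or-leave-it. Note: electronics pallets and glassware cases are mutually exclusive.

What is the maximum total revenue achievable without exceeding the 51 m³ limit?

11926

Greedy by ratio would take hardware kits + machine parts + ceramic tiles + electronics pallets + solar modules + insulation panels: 50 m³ used, total 11581.
Replace hardware kits and ceramic tiles and electronics pallets with plastic granulate: the trade gains 345 net, giving 11926 at 50 m³.
Runner-up hardware kits + machine parts + ceramic tiles + glassware cases + solar modules + insulation panels tops out at 11619.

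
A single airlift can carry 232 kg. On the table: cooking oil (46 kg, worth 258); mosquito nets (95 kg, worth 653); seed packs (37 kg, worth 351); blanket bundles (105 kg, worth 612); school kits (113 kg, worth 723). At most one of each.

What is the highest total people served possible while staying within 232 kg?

1376

Density check — seed packs 9.49, mosquito nets 6.87, school kits 6.40 are the best per kg.
Taking the top-ratio supplies first gives cooking oil + mosquito nets + seed packs for 1262 (178 kg).
Dropping cooking oil and seed packs frees 83 kg; slotting in school kits (113 kg) lifts the total to 1376 at 208 kg.
Next best is blanket bundles + school kits at 1335 (218 kg) — short by 41.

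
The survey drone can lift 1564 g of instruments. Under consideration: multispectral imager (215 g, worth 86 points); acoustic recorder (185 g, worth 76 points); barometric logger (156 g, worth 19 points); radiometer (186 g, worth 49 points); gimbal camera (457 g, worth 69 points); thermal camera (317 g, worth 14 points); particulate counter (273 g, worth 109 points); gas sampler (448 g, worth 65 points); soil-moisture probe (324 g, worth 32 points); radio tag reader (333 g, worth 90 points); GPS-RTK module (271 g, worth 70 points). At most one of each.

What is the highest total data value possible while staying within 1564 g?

480

By data value per g: acoustic recorder 0.41, multispectral imager 0.40, particulate counter 0.40, radio tag reader 0.27 lead.
Best packing: multispectral imager + acoustic recorder + radiometer + particulate counter + radio tag reader + GPS-RTK module — 1463 g, 480 total.
No other feasible combination exceeds 480.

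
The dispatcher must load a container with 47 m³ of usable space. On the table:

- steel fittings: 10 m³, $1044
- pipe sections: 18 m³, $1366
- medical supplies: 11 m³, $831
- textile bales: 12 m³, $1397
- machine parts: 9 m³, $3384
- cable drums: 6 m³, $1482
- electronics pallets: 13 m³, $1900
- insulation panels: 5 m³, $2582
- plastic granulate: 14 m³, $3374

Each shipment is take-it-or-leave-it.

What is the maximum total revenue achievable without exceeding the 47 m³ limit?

Taking machine parts + cable drums + electronics pallets + insulation panels + plastic granulate: 47 m³ used, 12722 in revenue.
Every other selection either busts 47 m³ or fails to beat 12722.

12722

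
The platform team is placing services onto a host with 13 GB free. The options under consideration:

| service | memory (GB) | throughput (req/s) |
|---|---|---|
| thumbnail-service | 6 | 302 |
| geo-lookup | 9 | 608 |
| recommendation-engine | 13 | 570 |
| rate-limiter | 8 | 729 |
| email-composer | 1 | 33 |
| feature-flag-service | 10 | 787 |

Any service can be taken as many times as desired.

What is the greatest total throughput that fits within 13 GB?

Best packing: rate-limiter + 5×email-composer — 13 GB, 894 total.
Every other selection either busts 13 GB or fails to beat 894.

894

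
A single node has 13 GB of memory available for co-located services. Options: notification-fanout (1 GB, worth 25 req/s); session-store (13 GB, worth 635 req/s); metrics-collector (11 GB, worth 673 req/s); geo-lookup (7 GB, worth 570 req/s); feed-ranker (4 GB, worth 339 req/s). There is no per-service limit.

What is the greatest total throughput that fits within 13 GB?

Notification-fanout + 3×feed-ranker uses 13 of the 13 GB and totals 1042.
Nothing else within 13 GB beats 1042.

1042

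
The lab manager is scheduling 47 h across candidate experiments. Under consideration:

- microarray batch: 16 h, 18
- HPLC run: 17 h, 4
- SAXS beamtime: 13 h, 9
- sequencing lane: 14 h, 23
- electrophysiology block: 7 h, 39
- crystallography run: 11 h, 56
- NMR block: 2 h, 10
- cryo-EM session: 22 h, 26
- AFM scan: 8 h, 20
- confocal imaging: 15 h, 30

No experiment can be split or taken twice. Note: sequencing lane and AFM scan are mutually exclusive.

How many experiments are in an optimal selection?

5

The maximum expected citations within 47 h is 155.
One optimal bundle: electrophysiology block + crystallography run + NMR block + AFM scan + confocal imaging (43 h).
Every optimal selection uses 5 experiments.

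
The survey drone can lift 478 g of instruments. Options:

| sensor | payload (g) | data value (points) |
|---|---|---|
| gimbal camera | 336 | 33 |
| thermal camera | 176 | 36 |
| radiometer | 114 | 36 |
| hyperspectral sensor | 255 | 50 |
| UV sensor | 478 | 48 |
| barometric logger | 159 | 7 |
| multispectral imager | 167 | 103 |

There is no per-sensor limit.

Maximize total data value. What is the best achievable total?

242

Radiometer + 2×multispectral imager uses 448 of the 478 g and totals 242.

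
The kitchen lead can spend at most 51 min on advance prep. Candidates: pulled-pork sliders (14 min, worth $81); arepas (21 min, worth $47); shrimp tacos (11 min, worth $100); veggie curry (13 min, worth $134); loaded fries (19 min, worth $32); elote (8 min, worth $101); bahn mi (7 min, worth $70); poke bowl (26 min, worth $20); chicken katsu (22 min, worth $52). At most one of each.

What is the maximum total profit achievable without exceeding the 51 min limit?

Density check — elote 12.62, veggie curry 10.31, bahn mi 10.00 are the best per min.
Greedy by ratio would take shrimp tacos + veggie curry + elote + bahn mi: 39 min used, total 405.
Replace bahn mi with pulled-pork sliders: the trade gains 11 net, giving 416 at 46 min.
No other feasible combination exceeds 416.

416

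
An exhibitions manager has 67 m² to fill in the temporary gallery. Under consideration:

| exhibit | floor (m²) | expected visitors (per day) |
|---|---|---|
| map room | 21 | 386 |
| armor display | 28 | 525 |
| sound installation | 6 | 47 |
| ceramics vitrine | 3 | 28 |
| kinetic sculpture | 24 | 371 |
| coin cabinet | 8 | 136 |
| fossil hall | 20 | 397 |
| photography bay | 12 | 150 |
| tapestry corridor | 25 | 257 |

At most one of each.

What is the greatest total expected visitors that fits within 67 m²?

1154

Ranking by ratio (expected visitors/m²): fossil hall 19.85, armor display 18.75, map room 18.38.
Taking the top-ratio exhibits first gives armor display + sound installation + ceramics vitrine + coin cabinet + fossil hall for 1133 (65 m²).
Using the slack differently, map room + kinetic sculpture + fossil hall comes to 1154 at 65 m².
No other feasible combination exceeds 1154.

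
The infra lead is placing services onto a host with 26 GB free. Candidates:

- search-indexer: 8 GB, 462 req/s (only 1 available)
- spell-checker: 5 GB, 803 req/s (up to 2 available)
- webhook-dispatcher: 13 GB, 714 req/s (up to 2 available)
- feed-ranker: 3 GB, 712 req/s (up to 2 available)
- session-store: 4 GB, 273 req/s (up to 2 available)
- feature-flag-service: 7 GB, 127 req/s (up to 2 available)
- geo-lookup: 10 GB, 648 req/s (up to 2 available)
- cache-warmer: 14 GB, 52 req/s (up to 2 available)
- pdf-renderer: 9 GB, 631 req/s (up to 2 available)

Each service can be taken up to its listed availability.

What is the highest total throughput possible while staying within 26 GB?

The ratio heuristic lands on 2×spell-checker + 2×feed-ranker + pdf-renderer (3661) but leaves 1 GB idle.
Replace pdf-renderer with geo-lookup: the trade gains 17 net, giving 3678 at 26 GB.
That's the maximum — no swap from here does better than 3678.

3678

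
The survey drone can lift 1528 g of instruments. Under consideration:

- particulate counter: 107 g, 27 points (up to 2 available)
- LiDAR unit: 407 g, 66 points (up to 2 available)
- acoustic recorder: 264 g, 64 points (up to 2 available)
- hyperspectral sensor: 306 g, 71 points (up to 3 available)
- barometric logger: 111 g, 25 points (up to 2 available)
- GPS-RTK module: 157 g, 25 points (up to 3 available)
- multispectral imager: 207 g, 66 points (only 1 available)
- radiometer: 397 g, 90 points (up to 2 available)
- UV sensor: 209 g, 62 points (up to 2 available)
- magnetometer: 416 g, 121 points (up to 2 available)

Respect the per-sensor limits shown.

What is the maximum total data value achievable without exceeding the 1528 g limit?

434

Greedy by ratio would take multispectral imager + 2×UV sensor + 2×magnetometer: 1457 g used, total 432.
Replace UV sensor with acoustic recorder: the trade gains 2 net, giving 434 at 1512 g.
No other feasible combination exceeds 434.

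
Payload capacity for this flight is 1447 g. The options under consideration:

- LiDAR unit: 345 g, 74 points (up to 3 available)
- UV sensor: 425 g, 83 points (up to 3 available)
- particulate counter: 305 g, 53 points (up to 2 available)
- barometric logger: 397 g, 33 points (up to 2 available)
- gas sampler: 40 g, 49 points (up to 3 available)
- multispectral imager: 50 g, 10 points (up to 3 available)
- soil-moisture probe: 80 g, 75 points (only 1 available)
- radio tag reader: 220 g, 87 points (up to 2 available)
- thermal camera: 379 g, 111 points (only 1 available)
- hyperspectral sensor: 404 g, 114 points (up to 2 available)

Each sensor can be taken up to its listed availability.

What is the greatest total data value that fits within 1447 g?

By data value per g: gas sampler 1.23, soil-moisture probe 0.94, radio tag reader 0.40 lead.
Best packing: 3×gas sampler + soil-moisture probe + 2×radio tag reader + thermal camera + hyperspectral sensor — 1423 g, 621 total.
Nothing else within 1447 g beats 621.

621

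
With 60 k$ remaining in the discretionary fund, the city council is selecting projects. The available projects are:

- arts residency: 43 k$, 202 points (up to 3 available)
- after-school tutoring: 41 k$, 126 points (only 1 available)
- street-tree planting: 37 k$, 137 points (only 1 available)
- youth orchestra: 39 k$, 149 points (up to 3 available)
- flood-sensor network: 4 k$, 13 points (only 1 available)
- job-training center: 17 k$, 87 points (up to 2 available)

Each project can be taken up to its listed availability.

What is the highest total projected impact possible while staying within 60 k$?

289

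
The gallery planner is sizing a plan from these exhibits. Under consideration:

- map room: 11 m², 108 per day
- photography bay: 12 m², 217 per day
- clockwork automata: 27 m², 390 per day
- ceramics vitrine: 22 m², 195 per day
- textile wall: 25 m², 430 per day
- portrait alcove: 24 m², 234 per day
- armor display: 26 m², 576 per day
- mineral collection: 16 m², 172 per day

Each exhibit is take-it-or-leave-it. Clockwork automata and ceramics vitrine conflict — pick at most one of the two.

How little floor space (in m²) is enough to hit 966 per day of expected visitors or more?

51

Need the lightest bundle worth ≥ 966.
Taking textile wall + armor display gives 1006 (≥ 966) for 51 m².
Below 51 m² the best achievable stays under 966.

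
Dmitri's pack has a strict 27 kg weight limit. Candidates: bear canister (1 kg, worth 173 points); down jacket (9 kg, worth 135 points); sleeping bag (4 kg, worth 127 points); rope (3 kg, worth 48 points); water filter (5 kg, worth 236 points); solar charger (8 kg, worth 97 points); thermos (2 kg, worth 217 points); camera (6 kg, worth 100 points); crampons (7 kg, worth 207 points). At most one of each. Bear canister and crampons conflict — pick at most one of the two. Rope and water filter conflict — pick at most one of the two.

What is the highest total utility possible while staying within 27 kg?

Bear canister + down jacket + sleeping bag + water filter + thermos + camera uses 27 of the 27 kg and totals 988.
Nothing else feasible within 27 kg beats 988.

988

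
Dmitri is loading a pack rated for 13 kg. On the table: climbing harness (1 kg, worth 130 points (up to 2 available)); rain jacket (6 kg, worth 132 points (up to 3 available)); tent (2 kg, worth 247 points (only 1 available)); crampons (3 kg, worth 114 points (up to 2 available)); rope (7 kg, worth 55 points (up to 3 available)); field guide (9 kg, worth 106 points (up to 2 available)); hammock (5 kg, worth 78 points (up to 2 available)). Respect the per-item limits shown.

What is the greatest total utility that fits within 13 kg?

A density-first pass picks 2×climbing harness + tent + 2×crampons — 735 at 10 kg.
The 3 kg tied up in crampons is better spent on rain jacket — total rises to 753 (13 kg).
Nothing else within 13 kg beats 753.

753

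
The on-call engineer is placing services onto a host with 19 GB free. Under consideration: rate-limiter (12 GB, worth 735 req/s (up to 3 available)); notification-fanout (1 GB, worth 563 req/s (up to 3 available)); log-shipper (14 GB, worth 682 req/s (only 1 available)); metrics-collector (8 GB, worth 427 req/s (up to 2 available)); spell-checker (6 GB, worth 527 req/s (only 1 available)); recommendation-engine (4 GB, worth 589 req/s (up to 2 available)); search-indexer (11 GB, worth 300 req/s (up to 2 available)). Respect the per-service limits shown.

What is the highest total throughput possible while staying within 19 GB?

Best packing: 3×notification-fanout + spell-checker + 2×recommendation-engine — 17 GB, 3394 total.

3394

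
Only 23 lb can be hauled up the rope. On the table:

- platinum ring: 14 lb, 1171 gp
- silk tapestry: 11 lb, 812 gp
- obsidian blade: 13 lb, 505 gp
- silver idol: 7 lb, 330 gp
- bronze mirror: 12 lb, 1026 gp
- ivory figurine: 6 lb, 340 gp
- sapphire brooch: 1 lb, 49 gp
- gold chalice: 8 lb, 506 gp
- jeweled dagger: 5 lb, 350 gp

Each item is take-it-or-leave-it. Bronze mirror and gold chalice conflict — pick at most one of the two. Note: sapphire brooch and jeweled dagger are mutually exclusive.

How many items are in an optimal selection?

2

Optimal total is 1838.
One optimal bundle: silk tapestry + bronze mirror (23 lb).
Every optimal selection uses 2 items.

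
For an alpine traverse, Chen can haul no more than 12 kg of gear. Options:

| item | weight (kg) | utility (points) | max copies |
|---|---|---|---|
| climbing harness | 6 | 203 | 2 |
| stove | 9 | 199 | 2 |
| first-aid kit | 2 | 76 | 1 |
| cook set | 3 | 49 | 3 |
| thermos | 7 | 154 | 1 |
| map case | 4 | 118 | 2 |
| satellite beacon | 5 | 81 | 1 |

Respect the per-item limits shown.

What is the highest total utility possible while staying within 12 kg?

406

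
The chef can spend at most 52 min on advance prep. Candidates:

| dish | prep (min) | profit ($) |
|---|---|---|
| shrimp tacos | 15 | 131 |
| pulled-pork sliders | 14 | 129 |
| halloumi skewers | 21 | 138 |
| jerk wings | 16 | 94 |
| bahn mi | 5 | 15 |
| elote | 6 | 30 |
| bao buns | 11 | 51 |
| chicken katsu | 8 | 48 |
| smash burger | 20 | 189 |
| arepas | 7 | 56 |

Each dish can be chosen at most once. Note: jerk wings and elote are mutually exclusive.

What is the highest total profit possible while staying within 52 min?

Shrimp tacos + pulled-pork sliders + smash burger uses 49 of the 52 min and totals 449.
The closest alternative, pulled-pork sliders + bao buns + smash burger + arepas, reaches only 425.

449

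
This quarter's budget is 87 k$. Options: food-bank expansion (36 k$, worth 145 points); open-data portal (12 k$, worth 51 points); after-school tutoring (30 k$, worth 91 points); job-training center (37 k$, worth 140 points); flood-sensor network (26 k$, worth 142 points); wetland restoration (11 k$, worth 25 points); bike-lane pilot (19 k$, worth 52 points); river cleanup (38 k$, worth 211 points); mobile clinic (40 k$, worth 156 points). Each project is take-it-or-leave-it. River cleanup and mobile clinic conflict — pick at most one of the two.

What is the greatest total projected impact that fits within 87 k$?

Density check — river cleanup 5.55, flood-sensor network 5.46, open-data portal 4.25 are the best per k$.
The ratio ordering already packs tightly: open-data portal + flood-sensor network + wetland restoration + river cleanup, 87 k$, 429.
Nothing else feasible within 87 k$ beats 429.

429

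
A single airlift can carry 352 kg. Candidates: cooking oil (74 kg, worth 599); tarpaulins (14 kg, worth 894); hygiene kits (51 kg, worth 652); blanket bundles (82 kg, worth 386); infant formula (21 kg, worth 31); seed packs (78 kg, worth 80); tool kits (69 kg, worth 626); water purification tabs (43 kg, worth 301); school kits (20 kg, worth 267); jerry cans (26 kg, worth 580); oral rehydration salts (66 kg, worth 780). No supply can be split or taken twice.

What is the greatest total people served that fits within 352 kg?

4432

Greedy by ratio would take cooking oil + tarpaulins + hygiene kits + infant formula + tool kits + school kits + jerry cans + oral rehydration salts: 341 kg used, total 4429.
Dropping infant formula and school kits frees 41 kg; slotting in water purification tabs (43 kg) lifts the total to 4432 at 343 kg.
Next best is cooking oil + tarpaulins + hygiene kits + infant formula + tool kits + school kits + jerry cans + oral rehydration salts at 4429 (341 kg) — short by 3.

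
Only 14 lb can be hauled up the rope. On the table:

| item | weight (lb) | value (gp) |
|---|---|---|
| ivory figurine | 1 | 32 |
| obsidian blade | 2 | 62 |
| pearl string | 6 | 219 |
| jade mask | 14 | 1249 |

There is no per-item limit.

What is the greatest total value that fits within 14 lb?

The ratio ordering already packs tightly: jade mask, 14 lb, 1249.

1249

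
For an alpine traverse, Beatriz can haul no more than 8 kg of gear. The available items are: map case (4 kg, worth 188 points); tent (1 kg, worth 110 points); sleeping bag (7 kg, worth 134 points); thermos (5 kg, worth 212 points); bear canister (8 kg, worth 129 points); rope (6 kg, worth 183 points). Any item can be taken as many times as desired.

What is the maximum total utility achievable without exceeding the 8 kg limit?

880

By utility per kg: tent 110.00, map case 47.00, thermos 42.40 lead.
Taking 8×tent: 8 kg used, 880 in utility.
That's the maximum — no swap from here does better than 880.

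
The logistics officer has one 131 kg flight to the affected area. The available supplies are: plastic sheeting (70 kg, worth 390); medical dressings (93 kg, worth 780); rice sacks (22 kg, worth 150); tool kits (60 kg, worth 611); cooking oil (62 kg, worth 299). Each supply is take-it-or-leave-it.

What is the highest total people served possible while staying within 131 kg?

A density-first pass picks rice sacks + tool kits — 761 at 82 kg.
The 22 kg tied up in rice sacks is better spent on plastic sheeting — total rises to 1001 (130 kg).
Next best is medical dressings + rice sacks at 930 (115 kg) — short by 71.

1001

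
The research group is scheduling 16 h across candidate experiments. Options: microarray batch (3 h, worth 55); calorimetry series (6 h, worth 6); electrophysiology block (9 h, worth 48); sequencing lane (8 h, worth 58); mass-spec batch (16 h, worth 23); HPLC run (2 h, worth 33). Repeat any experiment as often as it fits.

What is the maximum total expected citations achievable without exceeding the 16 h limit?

286

Greedy by ratio would take 5×microarray batch: 15 h used, total 275.
The 3 h tied up in microarray batch is better spent on 2×HPLC run — total rises to 286 (16 h).
No other feasible combination exceeds 286.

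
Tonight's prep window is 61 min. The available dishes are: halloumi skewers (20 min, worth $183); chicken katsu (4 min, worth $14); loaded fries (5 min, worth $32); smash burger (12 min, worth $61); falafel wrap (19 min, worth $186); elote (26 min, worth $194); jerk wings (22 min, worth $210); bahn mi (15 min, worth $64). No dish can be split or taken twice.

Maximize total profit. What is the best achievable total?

579

Ranking by ratio (profit/min): falafel wrap 9.79, jerk wings 9.55, halloumi skewers 9.15.
Best packing: halloumi skewers + falafel wrap + jerk wings — 61 min, 579 total.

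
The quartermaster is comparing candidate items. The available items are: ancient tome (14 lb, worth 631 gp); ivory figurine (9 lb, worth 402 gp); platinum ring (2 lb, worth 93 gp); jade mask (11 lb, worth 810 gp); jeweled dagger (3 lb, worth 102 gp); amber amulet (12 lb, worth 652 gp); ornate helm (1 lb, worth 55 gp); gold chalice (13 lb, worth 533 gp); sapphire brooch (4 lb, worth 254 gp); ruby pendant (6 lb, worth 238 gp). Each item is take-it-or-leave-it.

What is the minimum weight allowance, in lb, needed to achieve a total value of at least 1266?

Need the lightest bundle worth ≥ 1266.
Taking ivory figurine + jade mask + ornate helm gives 1267 (≥ 1266) for 21 lb.
Any bundle with less than 21 lb falls short of 1266.

21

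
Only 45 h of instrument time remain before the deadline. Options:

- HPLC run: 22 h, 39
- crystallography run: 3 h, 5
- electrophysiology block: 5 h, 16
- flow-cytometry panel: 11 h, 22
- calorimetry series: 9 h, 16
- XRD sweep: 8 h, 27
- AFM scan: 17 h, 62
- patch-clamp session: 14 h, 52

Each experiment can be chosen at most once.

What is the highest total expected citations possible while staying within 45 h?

Taking electrophysiology block + XRD sweep + AFM scan + patch-clamp session: 44 h used, 157 in expected citations.
Runner-up electrophysiology block + calorimetry series + AFM scan + patch-clamp session tops out at 146.

157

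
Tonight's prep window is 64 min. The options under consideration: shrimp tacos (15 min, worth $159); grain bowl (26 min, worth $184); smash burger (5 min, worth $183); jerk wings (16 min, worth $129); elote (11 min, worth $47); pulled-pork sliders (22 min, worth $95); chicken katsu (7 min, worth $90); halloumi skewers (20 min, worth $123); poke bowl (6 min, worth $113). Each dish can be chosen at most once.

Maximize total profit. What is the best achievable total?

The ratio heuristic lands on shrimp tacos + smash burger + jerk wings + elote + chicken katsu + poke bowl (721) but leaves 4 min idle.
Dropping jerk wings and elote frees 27 min; slotting in grain bowl (26 min) lifts the total to 729 at 59 min.

729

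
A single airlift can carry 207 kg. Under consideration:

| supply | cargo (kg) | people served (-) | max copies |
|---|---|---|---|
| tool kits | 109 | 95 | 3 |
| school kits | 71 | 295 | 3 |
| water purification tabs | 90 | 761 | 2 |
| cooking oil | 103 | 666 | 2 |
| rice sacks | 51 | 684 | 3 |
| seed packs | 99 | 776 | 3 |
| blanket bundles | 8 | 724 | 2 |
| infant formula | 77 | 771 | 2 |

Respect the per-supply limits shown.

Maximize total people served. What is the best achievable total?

Density check — blanket bundles 90.50, rice sacks 13.41, infant formula 10.01, water purification tabs 8.46 are the best per kg.
The ratio heuristic lands on 3×rice sacks + 2×blanket bundles (3500) but leaves 38 kg idle.
Replace rice sacks with infant formula: the trade gains 87 net, giving 3587 at 195 kg.
Nothing else within 207 kg beats 3587.

3587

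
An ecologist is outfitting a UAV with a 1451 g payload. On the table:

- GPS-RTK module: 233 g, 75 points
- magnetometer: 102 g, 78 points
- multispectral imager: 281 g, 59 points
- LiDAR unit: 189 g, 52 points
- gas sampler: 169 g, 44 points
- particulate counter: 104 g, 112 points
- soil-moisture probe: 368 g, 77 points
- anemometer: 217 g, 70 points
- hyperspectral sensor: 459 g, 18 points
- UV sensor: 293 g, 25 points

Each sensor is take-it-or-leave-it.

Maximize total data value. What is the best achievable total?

508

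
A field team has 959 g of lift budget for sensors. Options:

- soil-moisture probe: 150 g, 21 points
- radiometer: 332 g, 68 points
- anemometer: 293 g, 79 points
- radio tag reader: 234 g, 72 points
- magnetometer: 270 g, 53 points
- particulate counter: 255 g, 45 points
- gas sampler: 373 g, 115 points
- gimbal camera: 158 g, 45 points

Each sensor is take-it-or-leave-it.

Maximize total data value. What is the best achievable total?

Filling by ratio: soil-moisture probe + radio tag reader + gas sampler + gimbal camera for 253, with 44 g left unused.
Replace soil-moisture probe and gimbal camera with anemometer: the trade gains 13 net, giving 266 at 900 g.
That's the maximum — no swap from here does better than 266.

266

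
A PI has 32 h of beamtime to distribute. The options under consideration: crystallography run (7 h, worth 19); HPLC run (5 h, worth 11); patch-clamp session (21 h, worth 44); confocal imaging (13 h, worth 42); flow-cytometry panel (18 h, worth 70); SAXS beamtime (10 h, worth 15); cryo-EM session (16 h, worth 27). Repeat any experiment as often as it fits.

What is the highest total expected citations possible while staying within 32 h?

112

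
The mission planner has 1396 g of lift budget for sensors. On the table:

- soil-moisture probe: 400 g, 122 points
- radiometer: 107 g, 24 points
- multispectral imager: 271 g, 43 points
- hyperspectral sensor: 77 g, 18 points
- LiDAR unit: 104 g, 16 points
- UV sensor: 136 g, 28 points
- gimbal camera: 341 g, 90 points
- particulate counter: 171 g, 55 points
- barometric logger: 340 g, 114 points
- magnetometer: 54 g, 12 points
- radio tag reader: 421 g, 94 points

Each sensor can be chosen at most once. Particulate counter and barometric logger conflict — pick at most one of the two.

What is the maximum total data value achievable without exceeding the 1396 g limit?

390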